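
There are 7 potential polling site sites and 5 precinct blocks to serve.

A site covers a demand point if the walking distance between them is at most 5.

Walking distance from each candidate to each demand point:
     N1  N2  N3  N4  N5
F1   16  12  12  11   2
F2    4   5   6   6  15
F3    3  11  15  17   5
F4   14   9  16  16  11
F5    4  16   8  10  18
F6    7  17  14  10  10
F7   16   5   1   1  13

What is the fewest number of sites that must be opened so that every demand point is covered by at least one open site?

2

Coverage sets (demand points within 5 of each site):
  F1: {N5}
  F2: {N1, N2}
  F3: {N1, N5}
  F4: {}
  F5: {N1}
  F6: {}
  F7: {N2, N3, N4}
No single site covers all 5 demand points.
But {F3, F7} covers everything, so the minimum is 2.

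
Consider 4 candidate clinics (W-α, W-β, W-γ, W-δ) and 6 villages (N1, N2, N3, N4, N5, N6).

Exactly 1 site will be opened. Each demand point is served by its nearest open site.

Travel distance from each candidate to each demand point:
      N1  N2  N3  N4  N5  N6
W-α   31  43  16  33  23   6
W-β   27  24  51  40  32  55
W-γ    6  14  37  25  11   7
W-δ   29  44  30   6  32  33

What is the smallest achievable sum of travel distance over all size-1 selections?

Open {W-γ}.
  N1→W-γ 6, N2→W-γ 14, N3→W-γ 37, N4→W-γ 25, N5→W-γ 11, N6→W-γ 7  ⇒ total 100.
Compare {W-α}: total 152.
Compare {W-δ}: total 174.
No size-1 selection does better; minimum is 100.

100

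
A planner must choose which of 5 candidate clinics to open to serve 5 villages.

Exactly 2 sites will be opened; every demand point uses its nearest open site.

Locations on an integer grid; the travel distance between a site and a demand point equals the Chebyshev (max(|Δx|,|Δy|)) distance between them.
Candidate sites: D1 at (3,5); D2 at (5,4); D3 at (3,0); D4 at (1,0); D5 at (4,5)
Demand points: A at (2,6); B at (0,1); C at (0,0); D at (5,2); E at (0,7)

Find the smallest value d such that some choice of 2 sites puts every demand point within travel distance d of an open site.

3

Open {D1, D3}.
  Farthest demand point is B at travel distance 3 (to D3); all others are ≤ 3.
With {D1, D4} the worst case is 3.
With {D3, D5} the worst case is 4.
No size-2 selection achieves below 3.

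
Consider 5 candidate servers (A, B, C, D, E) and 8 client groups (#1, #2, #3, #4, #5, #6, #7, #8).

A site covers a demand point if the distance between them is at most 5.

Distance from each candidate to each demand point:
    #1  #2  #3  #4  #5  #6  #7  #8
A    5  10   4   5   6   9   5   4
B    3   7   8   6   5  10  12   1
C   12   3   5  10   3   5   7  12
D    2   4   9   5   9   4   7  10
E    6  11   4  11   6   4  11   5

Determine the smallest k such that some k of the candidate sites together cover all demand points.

2

Coverage sets (demand points within 5 of each site):
  A: {#1, #3, #4, #7, #8}
  B: {#1, #5, #8}
  C: {#2, #3, #5, #6}
  D: {#1, #2, #4, #6}
  E: {#3, #6, #8}
No single site covers all 8 demand points.
But {A, C} covers everything, so the minimum is 2.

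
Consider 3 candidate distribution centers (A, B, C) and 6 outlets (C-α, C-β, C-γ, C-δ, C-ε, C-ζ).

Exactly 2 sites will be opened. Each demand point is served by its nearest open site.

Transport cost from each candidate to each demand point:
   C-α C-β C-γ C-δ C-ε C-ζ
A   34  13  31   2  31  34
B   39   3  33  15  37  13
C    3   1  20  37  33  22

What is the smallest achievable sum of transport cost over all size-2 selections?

Open {A, C}.
  C-α→C 3, C-β→C 1, C-γ→C 20, C-δ→A 2, C-ε→A 31, C-ζ→C 22  ⇒ total 79.
Compare {B, C}: total 85.
Compare {A, B}: total 114.

79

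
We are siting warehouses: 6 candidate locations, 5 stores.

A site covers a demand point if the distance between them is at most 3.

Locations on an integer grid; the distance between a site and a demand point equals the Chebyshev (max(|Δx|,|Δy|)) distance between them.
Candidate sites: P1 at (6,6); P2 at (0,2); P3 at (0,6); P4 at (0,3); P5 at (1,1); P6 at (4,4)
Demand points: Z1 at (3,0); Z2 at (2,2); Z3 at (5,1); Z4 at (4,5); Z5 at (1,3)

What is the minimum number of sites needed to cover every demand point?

Coverage sets (demand points within 3 of each site):
  P1: {Z4}
  P2: {Z1, Z2, Z5}
  P3: {Z5}
  P4: {Z1, Z2, Z5}
  P5: {Z1, Z2, Z5}
  P6: {Z2, Z3, Z4, Z5}
No single site covers all 5 demand points.
But {P2, P6} covers everything, so the minimum is 2.

2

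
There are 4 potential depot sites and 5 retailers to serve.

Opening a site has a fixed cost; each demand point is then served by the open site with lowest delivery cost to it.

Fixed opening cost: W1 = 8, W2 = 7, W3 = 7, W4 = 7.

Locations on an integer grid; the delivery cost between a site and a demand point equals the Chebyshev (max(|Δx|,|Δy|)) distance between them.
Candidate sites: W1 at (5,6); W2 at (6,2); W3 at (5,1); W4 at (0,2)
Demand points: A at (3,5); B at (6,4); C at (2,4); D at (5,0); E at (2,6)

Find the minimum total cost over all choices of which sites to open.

Open {W2}: assign each demand point to its cheapest open site.
  A→W2 3, B→W2 2, C→W2 4, D→W2 2, E→W2 4
  delivery cost 15, fixed 7 → total 22.
Compare {W3}: delivery cost 16 + fixed 7 = 23.
Compare {W1}: delivery cost 16 + fixed 8 = 24.
Compare {W1, W3}: delivery cost 11 + fixed 15 = 26.
All other subsets cost ≥ 23. Minimum total cost: 22.

22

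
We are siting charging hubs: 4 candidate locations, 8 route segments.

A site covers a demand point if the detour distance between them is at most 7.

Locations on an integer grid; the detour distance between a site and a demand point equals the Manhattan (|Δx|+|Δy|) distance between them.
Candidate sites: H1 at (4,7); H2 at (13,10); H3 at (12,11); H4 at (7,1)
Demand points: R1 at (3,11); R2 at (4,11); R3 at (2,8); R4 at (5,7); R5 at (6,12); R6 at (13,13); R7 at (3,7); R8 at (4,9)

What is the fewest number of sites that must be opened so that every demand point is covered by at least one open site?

Coverage sets (demand points within 7 of each site):
  H1: {R1, R2, R3, R4, R5, R7, R8}
  H2: {R6}
  H3: {R5, R6}
  H4: {}
No single site covers all 8 demand points.
But {H1, H2} covers everything, so the minimum is 2.

2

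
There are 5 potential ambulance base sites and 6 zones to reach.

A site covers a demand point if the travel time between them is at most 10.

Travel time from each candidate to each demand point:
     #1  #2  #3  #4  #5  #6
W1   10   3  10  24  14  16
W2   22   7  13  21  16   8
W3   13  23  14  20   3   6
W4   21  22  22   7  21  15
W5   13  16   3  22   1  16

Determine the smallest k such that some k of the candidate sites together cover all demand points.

Coverage sets (demand points within 10 of each site):
  W1: {#1, #2, #3}
  W2: {#2, #6}
  W3: {#5, #6}
  W4: {#4}
  W5: {#3, #5}
No 2 sites suffice: every size-2 union leaves at least one demand point uncovered.
But {W1, W3, W4} covers everything, so the minimum is 3.

3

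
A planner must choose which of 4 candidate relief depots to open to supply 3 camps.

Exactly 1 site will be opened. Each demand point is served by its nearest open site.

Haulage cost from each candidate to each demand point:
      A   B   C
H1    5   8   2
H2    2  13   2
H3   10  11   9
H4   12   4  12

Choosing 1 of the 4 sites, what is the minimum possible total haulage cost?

15

Open {H1}.
  A→H1 5, B→H1 8, C→H1 2  ⇒ total 15.
Compare {H2}: total 17.
Compare {H4}: total 28.
No size-1 selection does better; minimum is 15.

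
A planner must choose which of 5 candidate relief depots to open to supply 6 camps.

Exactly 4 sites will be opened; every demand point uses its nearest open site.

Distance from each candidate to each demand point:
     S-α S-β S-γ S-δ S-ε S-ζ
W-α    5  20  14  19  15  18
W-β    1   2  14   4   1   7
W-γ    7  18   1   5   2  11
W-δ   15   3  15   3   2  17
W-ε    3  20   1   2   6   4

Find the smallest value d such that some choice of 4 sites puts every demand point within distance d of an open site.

4

Open {W-α, W-β, W-γ, W-ε}.
  Farthest demand point is S-ζ at distance 4 (to W-ε); all others are ≤ 4.
With {W-α, W-β, W-δ, W-ε} the worst case is 4.
With {W-α, W-γ, W-δ, W-ε} the worst case is 4.
No size-4 selection achieves below 4.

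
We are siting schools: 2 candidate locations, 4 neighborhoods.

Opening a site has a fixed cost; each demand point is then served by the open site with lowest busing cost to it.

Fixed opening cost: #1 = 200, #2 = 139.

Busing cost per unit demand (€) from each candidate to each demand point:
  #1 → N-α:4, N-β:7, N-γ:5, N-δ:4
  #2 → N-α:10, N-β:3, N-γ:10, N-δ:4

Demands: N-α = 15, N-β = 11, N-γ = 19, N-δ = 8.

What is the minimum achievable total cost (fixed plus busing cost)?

464

Open {#1}: assign each demand point to its cheapest open site.
  N-α→#1 15×4=60, N-β→#1 11×7=77, N-γ→#1 19×5=95, N-δ→#1 8×4=32
  busing cost 264, fixed 200 → total 464.
Compare {#2}: busing cost 405 + fixed 139 = 544.
Compare {#1, #2}: busing cost 220 + fixed 339 = 559.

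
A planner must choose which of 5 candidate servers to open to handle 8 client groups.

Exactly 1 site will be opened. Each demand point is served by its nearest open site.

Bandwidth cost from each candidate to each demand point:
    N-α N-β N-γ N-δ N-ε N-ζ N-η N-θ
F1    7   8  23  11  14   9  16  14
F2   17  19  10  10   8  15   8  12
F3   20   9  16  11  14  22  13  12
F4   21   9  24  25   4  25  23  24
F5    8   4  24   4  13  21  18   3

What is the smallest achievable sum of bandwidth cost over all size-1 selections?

Open {F5}.
  N-α→F5 8, N-β→F5 4, N-γ→F5 24, N-δ→F5 4, N-ε→F5 13, N-ζ→F5 21, N-η→F5 18, N-θ→F5 3  ⇒ total 95.
Compare {F2}: total 99.
Compare {F1}: total 102.
No size-1 selection does better; minimum is 95.

95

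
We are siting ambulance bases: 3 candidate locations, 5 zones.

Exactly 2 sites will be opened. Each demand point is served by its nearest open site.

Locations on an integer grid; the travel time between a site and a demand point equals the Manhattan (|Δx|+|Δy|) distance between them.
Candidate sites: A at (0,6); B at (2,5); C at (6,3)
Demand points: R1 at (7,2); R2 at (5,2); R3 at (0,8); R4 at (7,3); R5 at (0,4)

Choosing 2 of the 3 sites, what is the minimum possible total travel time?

Open {A, C}.
  R1→C 2, R2→C 2, R3→A 2, R4→C 1, R5→A 2  ⇒ total 9.
Compare {B, C}: total 13.
Compare {A, B}: total 25.

9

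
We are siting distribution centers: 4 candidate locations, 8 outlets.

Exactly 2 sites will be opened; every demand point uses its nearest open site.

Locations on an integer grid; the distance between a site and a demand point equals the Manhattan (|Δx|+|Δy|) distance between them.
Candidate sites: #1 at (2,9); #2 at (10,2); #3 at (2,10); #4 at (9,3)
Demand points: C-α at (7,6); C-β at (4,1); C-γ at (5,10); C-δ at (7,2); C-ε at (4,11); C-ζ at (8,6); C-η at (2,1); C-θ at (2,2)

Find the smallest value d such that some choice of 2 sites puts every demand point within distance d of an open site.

8

Open {#1, #2}.
  Farthest demand point is C-η at distance 8 (to #1); all others are ≤ 8.
With {#1, #4} the worst case is 8.
With {#2, #3} the worst case is 9.
No size-2 selection achieves below 8.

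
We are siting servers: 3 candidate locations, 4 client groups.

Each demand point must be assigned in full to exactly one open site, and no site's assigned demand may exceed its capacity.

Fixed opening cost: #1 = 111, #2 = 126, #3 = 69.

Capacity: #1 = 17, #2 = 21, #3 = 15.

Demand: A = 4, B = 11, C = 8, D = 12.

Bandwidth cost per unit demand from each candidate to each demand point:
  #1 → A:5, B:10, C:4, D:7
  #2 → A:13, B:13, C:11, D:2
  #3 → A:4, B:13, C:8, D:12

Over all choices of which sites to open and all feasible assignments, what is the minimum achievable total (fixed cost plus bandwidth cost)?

Open {#2, #3}; cheapest assignment that respects the capacities:
  #2 (cap 21, load 20): C, D — cost 8×11 + 12×2 = 112
  #3 (cap 15, load 15): A, B — cost 4×4 + 11×13 = 159
  Shipping 271, fixed 195 → total 466.
  Any other capacity-feasible assignment to {#2, #3} ships for at least 271.
Compare {#1, #2}: its best feasible assignment gives total 479.
Compare {#1, #2, #3}: its best feasible assignment gives total 520.
Every other set of open sites that can feasibly serve all demand totals ≥ 479 even under its best assignment. Minimum: 466.

466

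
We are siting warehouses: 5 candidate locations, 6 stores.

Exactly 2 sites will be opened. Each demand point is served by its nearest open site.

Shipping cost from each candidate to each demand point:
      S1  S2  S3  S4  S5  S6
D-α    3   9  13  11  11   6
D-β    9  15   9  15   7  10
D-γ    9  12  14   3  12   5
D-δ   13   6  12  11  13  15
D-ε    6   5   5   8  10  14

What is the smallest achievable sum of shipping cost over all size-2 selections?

34

Open {D-γ, D-ε}.
  S1→D-ε 6, S2→D-ε 5, S3→D-ε 5, S4→D-γ 3, S5→D-ε 10, S6→D-γ 5  ⇒ total 34.
Compare {D-α, D-ε}: total 37.
Compare {D-β, D-ε}: total 41.
No size-2 selection does better; minimum is 34.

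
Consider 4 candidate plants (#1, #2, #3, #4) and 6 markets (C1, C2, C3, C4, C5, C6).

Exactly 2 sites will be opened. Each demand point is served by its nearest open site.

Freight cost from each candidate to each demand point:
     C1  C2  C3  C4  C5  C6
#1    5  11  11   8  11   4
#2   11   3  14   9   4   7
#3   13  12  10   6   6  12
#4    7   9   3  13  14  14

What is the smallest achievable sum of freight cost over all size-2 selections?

33

Open {#2, #4}.
  C1→#4 7, C2→#2 3, C3→#4 3, C4→#2 9, C5→#2 4, C6→#2 7  ⇒ total 33.
Compare {#1, #2}: total 35.
Compare {#1, #4}: total 40.
No size-2 selection does better; minimum is 33.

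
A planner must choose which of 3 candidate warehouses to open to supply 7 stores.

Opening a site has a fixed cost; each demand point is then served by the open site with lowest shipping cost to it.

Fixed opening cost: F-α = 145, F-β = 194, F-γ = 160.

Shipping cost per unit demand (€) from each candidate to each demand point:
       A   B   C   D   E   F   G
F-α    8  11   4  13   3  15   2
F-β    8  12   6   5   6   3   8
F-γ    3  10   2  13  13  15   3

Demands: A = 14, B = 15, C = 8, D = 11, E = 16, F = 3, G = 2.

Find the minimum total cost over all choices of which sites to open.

694

Open {F-α}: assign each demand point to its cheapest open site.
  A→F-α 14×8=112, B→F-α 15×11=165, C→F-α 8×4=32, D→F-α 11×13=143, E→F-α 16×3=48, F→F-α 3×15=45, G→F-α 2×2=4
  shipping cost 549, fixed 145 → total 694.
Compare {F-β}: shipping cost 516 + fixed 194 = 710.
Compare {F-β, F-γ}: shipping cost 374 + fixed 354 = 728.
Compare {F-α, F-γ}: shipping cost 448 + fixed 305 = 753.
All other subsets cost ≥ 710. Minimum total cost: 694.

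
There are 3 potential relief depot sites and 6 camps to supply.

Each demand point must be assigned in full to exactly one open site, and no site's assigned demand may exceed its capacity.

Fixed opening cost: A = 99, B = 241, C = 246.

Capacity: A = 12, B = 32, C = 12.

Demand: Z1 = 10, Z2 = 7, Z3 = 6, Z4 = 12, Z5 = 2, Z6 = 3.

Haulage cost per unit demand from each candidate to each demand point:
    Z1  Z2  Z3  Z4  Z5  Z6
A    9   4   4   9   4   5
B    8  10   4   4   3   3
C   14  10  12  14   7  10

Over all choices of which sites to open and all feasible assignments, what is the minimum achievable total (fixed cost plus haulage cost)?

537

Open {A, B}; cheapest assignment that respects the capacities:
  A (cap 12, load 9): Z2, Z5 — cost 7×4 + 2×4 = 36
  B (cap 32, load 31): Z1, Z3, Z4, Z6 — cost 10×8 + 6×4 + 12×4 + 3×3 = 161
  Shipping 197, fixed 340 → total 537.
  Any other capacity-feasible assignment to {A, B} ships for at least 197.
Compare {B, C}: its best feasible assignment gives total 732.
Compare {A, B, C}: its best feasible assignment gives total 783.
Every other set of open sites that can feasibly serve all demand totals ≥ 732 even under its best assignment. Minimum: 537.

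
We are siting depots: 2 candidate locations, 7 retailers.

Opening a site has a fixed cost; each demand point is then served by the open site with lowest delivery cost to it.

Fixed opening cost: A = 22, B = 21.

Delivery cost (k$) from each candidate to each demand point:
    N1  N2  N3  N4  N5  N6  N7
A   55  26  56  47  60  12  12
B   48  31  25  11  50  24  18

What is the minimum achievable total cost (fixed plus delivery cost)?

227

Open {A, B}: assign each demand point to its cheapest open site.
  N1→B 48, N2→A 26, N3→B 25, N4→B 11, N5→B 50, N6→A 12, N7→A 12
  delivery cost 184, fixed 43 → total 227.
Compare {B}: delivery cost 207 + fixed 21 = 228.
Compare {A}: delivery cost 268 + fixed 22 = 290.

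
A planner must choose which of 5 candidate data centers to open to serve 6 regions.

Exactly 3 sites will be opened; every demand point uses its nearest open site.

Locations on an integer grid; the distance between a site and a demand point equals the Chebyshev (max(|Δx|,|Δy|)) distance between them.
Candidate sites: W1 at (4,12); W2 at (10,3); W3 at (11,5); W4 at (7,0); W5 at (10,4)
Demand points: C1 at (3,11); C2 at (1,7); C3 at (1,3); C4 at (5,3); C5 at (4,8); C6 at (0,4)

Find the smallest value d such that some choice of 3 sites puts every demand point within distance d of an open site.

7

Open {W1, W2, W4}.
  Farthest demand point is C6 at distance 7 (to W4); all others are ≤ 7.
With {W1, W3, W4} the worst case is 7.
With {W1, W4, W5} the worst case is 7.
No size-3 selection achieves below 7.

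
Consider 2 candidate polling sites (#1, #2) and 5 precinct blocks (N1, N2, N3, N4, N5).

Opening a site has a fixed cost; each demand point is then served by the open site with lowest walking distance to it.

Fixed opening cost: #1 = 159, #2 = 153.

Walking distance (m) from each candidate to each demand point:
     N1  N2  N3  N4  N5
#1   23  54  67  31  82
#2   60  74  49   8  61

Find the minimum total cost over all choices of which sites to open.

Open {#2}: assign each demand point to its cheapest open site.
  N1→#2 60, N2→#2 74, N3→#2 49, N4→#2 8, N5→#2 61
  walking distance 252, fixed 153 → total 405.
Compare {#1}: walking distance 257 + fixed 159 = 416.
Compare {#1, #2}: walking distance 195 + fixed 312 = 507.

405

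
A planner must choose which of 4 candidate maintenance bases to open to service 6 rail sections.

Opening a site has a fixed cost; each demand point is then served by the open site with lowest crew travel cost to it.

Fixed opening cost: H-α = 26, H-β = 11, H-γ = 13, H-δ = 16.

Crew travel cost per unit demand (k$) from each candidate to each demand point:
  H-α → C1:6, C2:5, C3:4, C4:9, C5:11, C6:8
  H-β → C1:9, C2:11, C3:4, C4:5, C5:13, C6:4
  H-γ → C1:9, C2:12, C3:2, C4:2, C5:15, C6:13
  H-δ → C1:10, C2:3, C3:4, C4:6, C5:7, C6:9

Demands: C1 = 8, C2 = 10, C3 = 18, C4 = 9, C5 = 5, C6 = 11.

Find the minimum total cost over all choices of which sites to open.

275

Open {H-β, H-γ, H-δ}: assign each demand point to its cheapest open site.
  C1→H-β 8×9=72, C2→H-δ 10×3=30, C3→H-γ 18×2=36, C4→H-γ 9×2=18, C5→H-δ 5×7=35, C6→H-β 11×4=44
  crew travel cost 235, fixed 40 → total 275.
Compare {H-α, H-β, H-γ, H-δ}: crew travel cost 211 + fixed 66 = 277.
Compare {H-α, H-β, H-γ}: crew travel cost 251 + fixed 50 = 301.
Compare {H-α, H-γ, H-δ}: crew travel cost 255 + fixed 55 = 310.
All other subsets cost ≥ 277. Minimum total cost: 275.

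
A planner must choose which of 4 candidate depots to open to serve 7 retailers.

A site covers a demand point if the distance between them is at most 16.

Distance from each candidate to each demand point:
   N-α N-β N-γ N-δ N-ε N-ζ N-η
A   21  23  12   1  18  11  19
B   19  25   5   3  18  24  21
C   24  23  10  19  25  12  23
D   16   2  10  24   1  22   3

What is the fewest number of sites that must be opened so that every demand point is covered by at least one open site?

Coverage sets (demand points within 16 of each site):
  A: {N-γ, N-δ, N-ζ}
  B: {N-γ, N-δ}
  C: {N-γ, N-ζ}
  D: {N-α, N-β, N-γ, N-ε, N-η}
No single site covers all 7 demand points.
But {A, D} covers everything, so the minimum is 2.

2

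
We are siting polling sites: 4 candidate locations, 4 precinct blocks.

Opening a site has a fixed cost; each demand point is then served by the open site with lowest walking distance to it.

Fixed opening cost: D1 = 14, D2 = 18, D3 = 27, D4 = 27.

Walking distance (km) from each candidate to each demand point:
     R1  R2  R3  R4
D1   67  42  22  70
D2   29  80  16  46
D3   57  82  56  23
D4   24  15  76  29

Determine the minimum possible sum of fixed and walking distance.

129

Open {D2, D4}: assign each demand point to its cheapest open site.
  R1→D4 24, R2→D4 15, R3→D2 16, R4→D4 29
  walking distance 84, fixed 45 → total 129.
Compare {D1, D4}: walking distance 90 + fixed 41 = 131.
Compare {D1, D2, D4}: walking distance 84 + fixed 59 = 143.
Compare {D2, D3, D4}: walking distance 78 + fixed 72 = 150.
All other subsets cost ≥ 131. Minimum total cost: 129.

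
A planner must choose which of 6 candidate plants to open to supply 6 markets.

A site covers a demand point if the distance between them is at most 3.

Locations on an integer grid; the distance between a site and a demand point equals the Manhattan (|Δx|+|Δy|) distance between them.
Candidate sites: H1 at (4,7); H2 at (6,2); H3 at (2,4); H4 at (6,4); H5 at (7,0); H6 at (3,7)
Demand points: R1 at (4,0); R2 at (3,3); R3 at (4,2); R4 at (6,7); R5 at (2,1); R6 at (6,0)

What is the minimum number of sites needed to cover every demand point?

Coverage sets (demand points within 3 of each site):
  H1: {R4}
  H2: {R3, R6}
  H3: {R2, R5}
  H4: {R4}
  H5: {R1, R6}
  H6: {R4}
No 3 sites suffice: every size-3 union leaves at least one demand point uncovered.
But {H1, H2, H3, H5} covers everything, so the minimum is 4.

4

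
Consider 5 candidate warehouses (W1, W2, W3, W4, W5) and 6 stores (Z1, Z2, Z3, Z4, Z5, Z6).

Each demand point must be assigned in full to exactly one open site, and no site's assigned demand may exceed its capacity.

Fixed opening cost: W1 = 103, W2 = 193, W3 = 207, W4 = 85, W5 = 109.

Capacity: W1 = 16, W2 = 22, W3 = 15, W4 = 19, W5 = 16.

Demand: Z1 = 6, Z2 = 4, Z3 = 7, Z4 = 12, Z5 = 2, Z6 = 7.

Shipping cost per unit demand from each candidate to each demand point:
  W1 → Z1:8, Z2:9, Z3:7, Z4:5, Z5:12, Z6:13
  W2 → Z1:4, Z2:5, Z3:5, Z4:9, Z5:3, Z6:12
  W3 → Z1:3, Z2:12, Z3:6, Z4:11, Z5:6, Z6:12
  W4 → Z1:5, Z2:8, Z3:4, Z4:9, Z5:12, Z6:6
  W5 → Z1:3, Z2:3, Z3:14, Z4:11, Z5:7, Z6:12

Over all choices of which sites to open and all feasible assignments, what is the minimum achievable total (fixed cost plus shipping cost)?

Open {W1, W4, W5}; cheapest assignment that respects the capacities:
  W1 (cap 16, load 12): Z4 — cost 12×5 = 60
  W4 (cap 19, load 14): Z3, Z6 — cost 7×4 + 7×6 = 70
  W5 (cap 16, load 12): Z1, Z2, Z5 — cost 6×3 + 4×3 + 2×7 = 44
  Shipping 174, fixed 297 → total 471.
  Any other capacity-feasible assignment to {W1, W4, W5} ships for at least 174.
Compare {W2, W4}: its best feasible assignment gives total 513.
Compare {W1, W2}: its best feasible assignment gives total 541.
Every other set of open sites that can feasibly serve all demand totals ≥ 513 even under its best assignment. Minimum: 471.

471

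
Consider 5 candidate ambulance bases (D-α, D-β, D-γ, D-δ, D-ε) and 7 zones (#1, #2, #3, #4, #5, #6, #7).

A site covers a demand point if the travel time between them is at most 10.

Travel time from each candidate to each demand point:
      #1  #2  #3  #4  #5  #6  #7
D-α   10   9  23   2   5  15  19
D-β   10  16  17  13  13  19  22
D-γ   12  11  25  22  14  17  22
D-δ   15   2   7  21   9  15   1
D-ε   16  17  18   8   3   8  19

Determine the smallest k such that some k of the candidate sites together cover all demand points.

Coverage sets (demand points within 10 of each site):
  D-α: {#1, #2, #4, #5}
  D-β: {#1}
  D-γ: {}
  D-δ: {#2, #3, #5, #7}
  D-ε: {#4, #5, #6}
No 2 sites suffice: every size-2 union leaves at least one demand point uncovered.
But {D-α, D-δ, D-ε} covers everything, so the minimum is 3.

3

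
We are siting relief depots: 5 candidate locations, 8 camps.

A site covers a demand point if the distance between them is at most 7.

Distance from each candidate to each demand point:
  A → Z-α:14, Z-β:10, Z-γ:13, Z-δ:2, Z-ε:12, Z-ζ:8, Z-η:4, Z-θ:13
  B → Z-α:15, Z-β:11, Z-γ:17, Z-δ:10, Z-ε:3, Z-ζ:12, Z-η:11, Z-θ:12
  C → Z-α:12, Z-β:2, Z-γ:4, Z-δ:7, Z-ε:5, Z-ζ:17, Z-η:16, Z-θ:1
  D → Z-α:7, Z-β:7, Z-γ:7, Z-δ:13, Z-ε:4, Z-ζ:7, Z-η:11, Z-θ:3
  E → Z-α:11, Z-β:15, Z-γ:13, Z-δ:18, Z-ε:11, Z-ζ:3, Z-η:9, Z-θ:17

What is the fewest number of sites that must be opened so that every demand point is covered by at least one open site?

Coverage sets (demand points within 7 of each site):
  A: {Z-δ, Z-η}
  B: {Z-ε}
  C: {Z-β, Z-γ, Z-δ, Z-ε, Z-θ}
  D: {Z-α, Z-β, Z-γ, Z-ε, Z-ζ, Z-θ}
  E: {Z-ζ}
No single site covers all 8 demand points.
But {A, D} covers everything, so the minimum is 2.

2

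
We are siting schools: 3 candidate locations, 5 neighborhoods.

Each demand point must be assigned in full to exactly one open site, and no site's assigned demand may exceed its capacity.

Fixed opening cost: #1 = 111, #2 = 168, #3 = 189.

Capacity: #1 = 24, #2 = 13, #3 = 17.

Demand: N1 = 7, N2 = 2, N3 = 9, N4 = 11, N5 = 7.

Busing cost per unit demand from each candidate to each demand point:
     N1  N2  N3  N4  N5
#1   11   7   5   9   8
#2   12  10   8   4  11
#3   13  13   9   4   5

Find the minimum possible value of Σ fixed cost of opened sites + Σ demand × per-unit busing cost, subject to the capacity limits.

Open {#1, #2}; cheapest assignment that respects the capacities:
  #1 (cap 24, load 23): N1, N3, N5 — cost 7×11 + 9×5 + 7×8 = 178
  #2 (cap 13, load 13): N2, N4 — cost 2×10 + 11×4 = 64
  Shipping 242, fixed 279 → total 521.
  Any other capacity-feasible assignment to {#1, #2} ships for at least 242.
Compare {#1, #3}: its best feasible assignment gives total 548.
Compare {#1, #2, #3}: its best feasible assignment gives total 683.
Every other set of open sites that can feasibly serve all demand totals ≥ 548 even under its best assignment. Minimum: 521.

521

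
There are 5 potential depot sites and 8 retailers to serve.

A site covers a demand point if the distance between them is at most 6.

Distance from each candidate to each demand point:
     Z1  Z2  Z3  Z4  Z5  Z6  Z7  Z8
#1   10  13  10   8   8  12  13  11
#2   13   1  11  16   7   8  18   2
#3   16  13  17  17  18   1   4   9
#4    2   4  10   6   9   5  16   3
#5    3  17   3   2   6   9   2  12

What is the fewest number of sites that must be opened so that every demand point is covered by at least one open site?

Coverage sets (demand points within 6 of each site):
  #1: {}
  #2: {Z2, Z8}
  #3: {Z6, Z7}
  #4: {Z1, Z2, Z4, Z6, Z8}
  #5: {Z1, Z3, Z4, Z5, Z7}
No single site covers all 8 demand points.
But {#4, #5} covers everything, so the minimum is 2.

2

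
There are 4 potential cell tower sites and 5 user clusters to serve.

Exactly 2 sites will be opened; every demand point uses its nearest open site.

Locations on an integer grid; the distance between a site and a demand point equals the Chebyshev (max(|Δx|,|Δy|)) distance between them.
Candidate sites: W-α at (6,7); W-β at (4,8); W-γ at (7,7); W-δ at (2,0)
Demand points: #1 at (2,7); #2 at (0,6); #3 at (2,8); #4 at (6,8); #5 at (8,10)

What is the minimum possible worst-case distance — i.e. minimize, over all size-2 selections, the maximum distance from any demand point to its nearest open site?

Open {W-α, W-β}.
  Farthest demand point is #2 at distance 4 (to W-β); all others are ≤ 4.
With {W-β, W-γ} the worst case is 4.
With {W-β, W-δ} the worst case is 4.
No size-2 selection achieves below 4.

4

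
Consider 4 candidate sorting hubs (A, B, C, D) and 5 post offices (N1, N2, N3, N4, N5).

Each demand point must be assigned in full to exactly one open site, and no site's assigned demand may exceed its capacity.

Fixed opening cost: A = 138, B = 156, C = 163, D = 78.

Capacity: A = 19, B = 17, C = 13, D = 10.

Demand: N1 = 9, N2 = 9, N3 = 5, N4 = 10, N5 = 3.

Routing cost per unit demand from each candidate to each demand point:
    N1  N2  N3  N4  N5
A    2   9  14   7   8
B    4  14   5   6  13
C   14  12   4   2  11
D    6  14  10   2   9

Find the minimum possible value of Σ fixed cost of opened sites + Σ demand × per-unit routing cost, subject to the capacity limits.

Open {A, B}; cheapest assignment that respects the capacities:
  A (cap 19, load 19): N2, N4 — cost 9×9 + 10×7 = 151
  B (cap 17, load 17): N1, N3, N5 — cost 9×4 + 5×5 + 3×13 = 100
  Shipping 251, fixed 294 → total 545.
  Any other capacity-feasible assignment to {A, B} ships for at least 251.
Compare {A, C, D}: its best feasible assignment gives total 551.
Compare {A, B, D}: its best feasible assignment gives total 555.
Every other set of open sites that can feasibly serve all demand totals ≥ 551 even under its best assignment. Minimum: 545.

545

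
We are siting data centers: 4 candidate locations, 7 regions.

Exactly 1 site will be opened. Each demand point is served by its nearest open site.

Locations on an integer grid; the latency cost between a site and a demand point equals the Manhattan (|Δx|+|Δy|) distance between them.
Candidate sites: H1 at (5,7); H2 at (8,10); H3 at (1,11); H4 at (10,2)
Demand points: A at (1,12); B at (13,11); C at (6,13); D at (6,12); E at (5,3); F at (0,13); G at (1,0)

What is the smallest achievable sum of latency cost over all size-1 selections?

52

Open {H3}.
  A→H3 1, B→H3 12, C→H3 7, D→H3 6, E→H3 12, F→H3 3, G→H3 11  ⇒ total 52.
Compare {H1}: total 60.
Compare {H2}: total 62.
No size-1 selection does better; minimum is 52.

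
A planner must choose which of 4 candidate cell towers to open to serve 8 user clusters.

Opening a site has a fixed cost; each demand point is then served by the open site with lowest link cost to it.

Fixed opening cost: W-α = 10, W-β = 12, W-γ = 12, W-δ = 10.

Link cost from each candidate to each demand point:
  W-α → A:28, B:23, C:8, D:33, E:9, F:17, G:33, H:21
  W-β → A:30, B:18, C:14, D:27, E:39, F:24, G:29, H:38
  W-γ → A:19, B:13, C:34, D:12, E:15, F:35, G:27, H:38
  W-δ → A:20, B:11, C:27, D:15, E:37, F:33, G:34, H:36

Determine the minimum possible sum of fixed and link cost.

148

Open {W-α, W-γ}: assign each demand point to its cheapest open site.
  A→W-γ 19, B→W-γ 13, C→W-α 8, D→W-γ 12, E→W-α 9, F→W-α 17, G→W-γ 27, H→W-α 21
  link cost 126, fixed 22 → total 148.
Compare {W-α, W-δ}: link cost 134 + fixed 20 = 154.
Compare {W-α, W-γ, W-δ}: link cost 124 + fixed 32 = 156.
Compare {W-α, W-β, W-γ}: link cost 126 + fixed 34 = 160.
All other subsets cost ≥ 154. Minimum total cost: 148.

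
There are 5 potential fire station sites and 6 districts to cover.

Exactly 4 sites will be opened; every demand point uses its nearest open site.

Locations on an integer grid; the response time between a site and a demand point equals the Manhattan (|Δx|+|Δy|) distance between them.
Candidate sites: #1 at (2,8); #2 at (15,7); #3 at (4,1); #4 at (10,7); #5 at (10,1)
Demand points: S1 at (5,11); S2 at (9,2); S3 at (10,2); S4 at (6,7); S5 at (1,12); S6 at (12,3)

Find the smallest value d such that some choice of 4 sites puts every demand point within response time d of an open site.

Open {#1, #2, #3, #4}.
  Farthest demand point is S1 at response time 6 (to #1); all others are ≤ 6.
With {#1, #2, #3, #5} the worst case is 6.
With {#1, #2, #4, #5} the worst case is 6.
No size-4 selection achieves below 6.

6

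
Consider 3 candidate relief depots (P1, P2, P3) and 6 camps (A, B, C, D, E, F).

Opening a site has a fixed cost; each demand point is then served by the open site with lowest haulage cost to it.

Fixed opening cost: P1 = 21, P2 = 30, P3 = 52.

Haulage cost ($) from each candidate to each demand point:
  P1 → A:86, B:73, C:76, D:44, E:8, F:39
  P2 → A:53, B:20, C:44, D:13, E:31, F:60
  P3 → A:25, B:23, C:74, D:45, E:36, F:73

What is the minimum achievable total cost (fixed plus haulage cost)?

Open {P1, P2}: assign each demand point to its cheapest open site.
  A→P2 53, B→P2 20, C→P2 44, D→P2 13, E→P1 8, F→P1 39
  haulage cost 177, fixed 51 → total 228.
Compare {P2}: haulage cost 221 + fixed 30 = 251.
Compare {P1, P2, P3}: haulage cost 149 + fixed 103 = 252.
Compare {P2, P3}: haulage cost 193 + fixed 82 = 275.
All other subsets cost ≥ 251. Minimum total cost: 228.

228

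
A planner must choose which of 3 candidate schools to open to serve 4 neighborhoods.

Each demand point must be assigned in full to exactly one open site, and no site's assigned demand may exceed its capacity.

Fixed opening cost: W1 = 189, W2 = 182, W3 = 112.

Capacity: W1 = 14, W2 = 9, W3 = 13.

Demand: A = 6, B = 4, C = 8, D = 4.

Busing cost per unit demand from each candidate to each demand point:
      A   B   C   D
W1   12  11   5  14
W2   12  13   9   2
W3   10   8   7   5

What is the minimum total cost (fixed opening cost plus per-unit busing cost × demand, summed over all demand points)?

Open {W1, W3}; cheapest assignment that respects the capacities:
  W1 (cap 14, load 12): B, C — cost 4×11 + 8×5 = 84
  W3 (cap 13, load 10): A, D — cost 6×10 + 4×5 = 80
  Shipping 164, fixed 301 → total 465.
  Any other capacity-feasible assignment to {W1, W3} ships for at least 164.
Compare {W1, W2}: its best feasible assignment gives total 543.
Compare {W1, W2, W3}: its best feasible assignment gives total 623.
Every other set of open sites that can feasibly serve all demand totals ≥ 543 even under its best assignment. Minimum: 465.

465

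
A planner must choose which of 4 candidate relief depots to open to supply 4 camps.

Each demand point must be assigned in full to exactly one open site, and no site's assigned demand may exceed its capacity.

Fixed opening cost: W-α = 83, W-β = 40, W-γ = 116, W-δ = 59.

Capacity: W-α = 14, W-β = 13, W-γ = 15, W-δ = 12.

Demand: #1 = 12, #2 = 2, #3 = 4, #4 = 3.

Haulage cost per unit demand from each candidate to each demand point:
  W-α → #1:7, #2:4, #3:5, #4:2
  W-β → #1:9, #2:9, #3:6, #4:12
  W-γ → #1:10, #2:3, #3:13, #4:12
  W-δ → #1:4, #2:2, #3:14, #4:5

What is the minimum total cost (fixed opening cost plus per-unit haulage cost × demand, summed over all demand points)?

224

Open {W-α, W-δ}; cheapest assignment that respects the capacities:
  W-α (cap 14, load 9): #2, #3, #4 — cost 2×4 + 4×5 + 3×2 = 34
  W-δ (cap 12, load 12): #1 — cost 12×4 = 48
  Shipping 82, fixed 142 → total 224.
  Any other capacity-feasible assignment to {W-α, W-δ} ships for at least 82.
Compare {W-β, W-δ}: its best feasible assignment gives total 225.
Compare {W-α, W-β, W-δ}: its best feasible assignment gives total 264.
Every other set of open sites that can feasibly serve all demand totals ≥ 225 even under its best assignment. Minimum: 224.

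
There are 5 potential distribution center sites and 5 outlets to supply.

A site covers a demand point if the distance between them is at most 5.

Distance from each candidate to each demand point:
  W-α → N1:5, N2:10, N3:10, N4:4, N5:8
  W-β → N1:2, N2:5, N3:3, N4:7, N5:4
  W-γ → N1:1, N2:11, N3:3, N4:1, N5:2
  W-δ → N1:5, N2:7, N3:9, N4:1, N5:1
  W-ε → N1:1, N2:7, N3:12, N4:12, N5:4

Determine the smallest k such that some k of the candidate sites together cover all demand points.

Coverage sets (demand points within 5 of each site):
  W-α: {N1, N4}
  W-β: {N1, N2, N3, N5}
  W-γ: {N1, N3, N4, N5}
  W-δ: {N1, N4, N5}
  W-ε: {N1, N5}
No single site covers all 5 demand points.
But {W-α, W-β} covers everything, so the minimum is 2.

2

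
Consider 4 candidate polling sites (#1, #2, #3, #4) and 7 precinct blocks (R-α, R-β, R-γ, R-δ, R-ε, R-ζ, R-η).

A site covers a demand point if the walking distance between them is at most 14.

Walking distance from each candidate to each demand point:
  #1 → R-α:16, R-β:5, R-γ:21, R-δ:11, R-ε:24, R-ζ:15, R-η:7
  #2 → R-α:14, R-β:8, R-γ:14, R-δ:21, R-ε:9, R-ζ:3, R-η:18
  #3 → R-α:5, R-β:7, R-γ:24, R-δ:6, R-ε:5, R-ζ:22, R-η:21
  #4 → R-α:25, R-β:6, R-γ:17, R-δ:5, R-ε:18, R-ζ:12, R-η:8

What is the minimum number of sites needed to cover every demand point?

2

Coverage sets (demand points within 14 of each site):
  #1: {R-β, R-δ, R-η}
  #2: {R-α, R-β, R-γ, R-ε, R-ζ}
  #3: {R-α, R-β, R-δ, R-ε}
  #4: {R-β, R-δ, R-ζ, R-η}
No single site covers all 7 demand points.
But {#1, #2} covers everything, so the minimum is 2.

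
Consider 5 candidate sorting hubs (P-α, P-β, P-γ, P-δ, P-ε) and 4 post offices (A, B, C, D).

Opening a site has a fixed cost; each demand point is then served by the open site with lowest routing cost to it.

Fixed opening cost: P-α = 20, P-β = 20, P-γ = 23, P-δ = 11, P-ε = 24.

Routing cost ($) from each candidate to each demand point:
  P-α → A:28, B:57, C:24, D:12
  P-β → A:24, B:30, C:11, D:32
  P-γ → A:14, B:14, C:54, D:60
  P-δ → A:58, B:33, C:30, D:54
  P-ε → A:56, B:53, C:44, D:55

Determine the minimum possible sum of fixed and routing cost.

Open {P-α, P-γ}: assign each demand point to its cheapest open site.
  A→P-γ 14, B→P-γ 14, C→P-α 24, D→P-α 12
  routing cost 64, fixed 43 → total 107.
Compare {P-β, P-γ}: routing cost 71 + fixed 43 = 114.
Compare {P-α, P-β, P-γ}: routing cost 51 + fixed 63 = 114.
Compare {P-β}: routing cost 97 + fixed 20 = 117.
All other subsets cost ≥ 114. Minimum total cost: 107.

107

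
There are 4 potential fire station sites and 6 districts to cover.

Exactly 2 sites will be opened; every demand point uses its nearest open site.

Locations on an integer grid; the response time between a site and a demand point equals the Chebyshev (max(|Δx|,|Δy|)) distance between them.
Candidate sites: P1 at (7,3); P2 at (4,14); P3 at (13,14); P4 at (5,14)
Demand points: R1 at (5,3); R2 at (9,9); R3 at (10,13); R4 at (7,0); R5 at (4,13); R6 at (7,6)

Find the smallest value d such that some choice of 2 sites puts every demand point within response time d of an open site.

Open {P1, P4}.
  Farthest demand point is R2 at response time 5 (to P4); all others are ≤ 5.
With {P1, P2} the worst case is 6.
With {P1, P3} the worst case is 9.
No size-2 selection achieves below 5.

5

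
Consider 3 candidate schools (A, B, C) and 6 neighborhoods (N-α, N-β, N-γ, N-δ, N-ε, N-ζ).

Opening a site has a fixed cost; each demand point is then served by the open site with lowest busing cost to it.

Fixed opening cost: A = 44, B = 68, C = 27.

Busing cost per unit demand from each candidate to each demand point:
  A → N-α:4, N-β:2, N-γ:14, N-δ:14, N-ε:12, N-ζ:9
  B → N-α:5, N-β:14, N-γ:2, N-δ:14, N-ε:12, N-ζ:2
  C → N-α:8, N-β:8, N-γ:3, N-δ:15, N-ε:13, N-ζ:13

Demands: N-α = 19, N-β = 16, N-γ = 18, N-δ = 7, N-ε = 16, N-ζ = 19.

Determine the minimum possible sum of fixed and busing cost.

584

Open {A, B}: assign each demand point to its cheapest open site.
  N-α→A 19×4=76, N-β→A 16×2=32, N-γ→B 18×2=36, N-δ→A 7×14=98, N-ε→A 16×12=192, N-ζ→B 19×2=38
  busing cost 472, fixed 112 → total 584.
Compare {A, B, C}: busing cost 472 + fixed 139 = 611.
Compare {B, C}: busing cost 587 + fixed 95 = 682.
Compare {A, C}: busing cost 623 + fixed 71 = 694.
All other subsets cost ≥ 611. Minimum total cost: 584.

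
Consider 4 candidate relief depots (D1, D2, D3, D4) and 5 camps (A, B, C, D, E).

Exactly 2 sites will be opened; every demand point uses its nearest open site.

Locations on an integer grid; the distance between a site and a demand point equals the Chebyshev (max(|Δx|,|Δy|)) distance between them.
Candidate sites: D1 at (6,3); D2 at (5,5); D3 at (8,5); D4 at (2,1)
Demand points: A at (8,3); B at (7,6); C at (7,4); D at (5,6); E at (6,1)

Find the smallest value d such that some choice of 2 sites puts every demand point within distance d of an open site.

Open {D1, D2}.
  Farthest demand point is A at distance 2 (to D1); all others are ≤ 2.
With {D1, D3} the worst case is 3.
With {D1, D4} the worst case is 3.
No size-2 selection achieves below 2.

2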